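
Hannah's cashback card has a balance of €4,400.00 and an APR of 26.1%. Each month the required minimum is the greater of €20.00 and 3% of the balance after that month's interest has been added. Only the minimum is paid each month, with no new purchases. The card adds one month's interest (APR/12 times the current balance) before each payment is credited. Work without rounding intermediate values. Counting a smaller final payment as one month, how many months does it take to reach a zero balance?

Monthly rate r = 26.1%/12 = 2.175% = 0.02175.
While 3% of the post-interest balance exceeds €20.00, each month B ← (B·(1+r))·(1 − 0.03), i.e. B shrinks by the factor (1+r)·0.97 = 0.9911.
This holds for months 1–214. Entering month 215 the balance is €649.17; 3% of the post-interest balance is now below €20.00, so the flat €20.00 minimum applies from here.
From month 215 a fixed €20.00 at rate r clears €649.17 in 57 more payments. Total: 214 + 57 = 271 months.

271 months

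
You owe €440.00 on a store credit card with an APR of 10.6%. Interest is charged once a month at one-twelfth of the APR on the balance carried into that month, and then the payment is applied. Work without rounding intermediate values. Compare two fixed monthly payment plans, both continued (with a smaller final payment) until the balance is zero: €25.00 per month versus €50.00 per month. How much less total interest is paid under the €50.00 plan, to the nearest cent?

€20.25

Monthly rate r = 10.6%/12 = 0.883333% = 0.00883333.
At €25.00/mo: n = ⌈−ln(1 − rB₀/P)/ln(1+r)⌉ = 20 payments (last €5.35); total interest = total paid − €440.00 = €40.35.
At €50.00/mo: 10 payments (last €10.10); total interest €20.10.
Interest saved = €40.35 − €20.10 = €20.25.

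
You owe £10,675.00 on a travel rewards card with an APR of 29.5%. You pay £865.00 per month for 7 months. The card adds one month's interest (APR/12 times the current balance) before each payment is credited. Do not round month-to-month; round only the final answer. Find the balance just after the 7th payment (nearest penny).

Monthly rate r = 29.5%/12 = 2.45833% = 0.0245833.
Each month: B ← B·(1+r) − £865.00.
Month 1: interest £262.43; balance after payment £10,072.43.
Month 2: interest £247.61; balance after payment £9,455.04.
Month 3: interest £232.44; balance after payment £8,822.48.
Month 4: interest £216.89; balance after payment £8,174.36.
Month 5: interest £200.95; balance after payment £7,510.32.
Month 6: interest £184.63; balance after payment £6,829.94.
Month 7: interest £167.90; balance after payment £6,132.85.

£6,132.85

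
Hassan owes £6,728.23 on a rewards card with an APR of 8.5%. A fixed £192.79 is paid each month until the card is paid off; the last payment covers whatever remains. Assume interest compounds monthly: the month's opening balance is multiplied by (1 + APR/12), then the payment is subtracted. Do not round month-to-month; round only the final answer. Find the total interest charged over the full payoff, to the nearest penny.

Monthly rate r = 8.5%/12 = 0.708333% = 0.00708333.
Payoff takes n = ⌈−ln(1 − rB₀/P)/ln(1+r)⌉ = ⌈40.230⌉ = 41 payments; the last is £44.51.
Total paid = 40·£192.79 + £44.51 = £7,756.11.
Total interest = total paid − principal = £7,756.11 − £6,728.23 = £1,027.88.

£1,027.88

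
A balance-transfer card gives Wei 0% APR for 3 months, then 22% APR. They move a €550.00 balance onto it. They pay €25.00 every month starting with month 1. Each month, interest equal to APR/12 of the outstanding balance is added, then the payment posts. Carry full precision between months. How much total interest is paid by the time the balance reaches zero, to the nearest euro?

€114

Promo months 1–3 at r₀ = 0%/12 = 0; months 4+ at r₁ = 22%/12 = 0.0183333.
After month 3 (no interest yet): B = €550.00 − 3·€25.00 = €475.00.
Then at r₁ with €25.00/mo: n₂ = −ln(1 − r₁·B/P)/ln(1+r₁) ≈ 23.57 → 24 more payments.
Total paid = 26·€25.00 + €14.33 = €664.33; interest = €664.33 − €550.00 = €114.33.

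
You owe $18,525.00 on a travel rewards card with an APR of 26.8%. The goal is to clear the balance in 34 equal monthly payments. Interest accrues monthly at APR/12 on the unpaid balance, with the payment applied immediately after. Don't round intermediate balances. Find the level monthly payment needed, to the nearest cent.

Monthly rate r = 26.8%/12 = 2.23333% = 0.0223333.
Level-payment amortization: P = B₀·r / (1 − (1+r)^(−n)) = 18525.00·0.0223333 / (1 − 1.02233^(−34)).
Denominator 1 − (1+r)^(−34) = 0.528095328.
P = 413.725 / 0.528095328 ≈ 783.43.

$783.43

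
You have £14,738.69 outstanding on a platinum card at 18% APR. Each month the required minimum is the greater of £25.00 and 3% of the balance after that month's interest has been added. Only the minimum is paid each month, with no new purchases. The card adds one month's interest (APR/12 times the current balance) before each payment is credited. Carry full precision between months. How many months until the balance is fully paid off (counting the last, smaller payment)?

232 months

Monthly rate r = 18%/12 = 1.5% = 0.015.
While 3% of the post-interest balance exceeds £25.00, each month B ← (B·(1+r))·(1 − 0.03), i.e. B shrinks by the factor (1+r)·0.97 = 0.98455.
This holds for months 1–186. Entering month 187 the balance is £814.11; 3% of the post-interest balance is now below £25.00, so the flat £25.00 minimum applies from here.
From month 187 a fixed £25.00 at rate r clears £814.11 in 46 more payments. Total: 186 + 46 = 232 months.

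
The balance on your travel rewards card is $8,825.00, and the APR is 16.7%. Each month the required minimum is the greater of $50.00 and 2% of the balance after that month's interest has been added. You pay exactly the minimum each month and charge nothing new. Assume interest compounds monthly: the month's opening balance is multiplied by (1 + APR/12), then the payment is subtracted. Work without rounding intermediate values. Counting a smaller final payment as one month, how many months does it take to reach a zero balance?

Monthly rate r = 16.7%/12 = 1.39167% = 0.0139167.
While 2% of the post-interest balance exceeds $50.00, each month B ← (B·(1+r))·(1 − 0.02), i.e. B shrinks by the factor (1+r)·0.98 = 0.99364.
This holds for months 1–200. Entering month 201 the balance is $2,462.53; 2% of the post-interest balance is now below $50.00, so the flat $50.00 minimum applies from here.
From month 201 a fixed $50.00 at rate r clears $2,462.53 in 84 more payments. Total: 200 + 84 = 284 months.

284 months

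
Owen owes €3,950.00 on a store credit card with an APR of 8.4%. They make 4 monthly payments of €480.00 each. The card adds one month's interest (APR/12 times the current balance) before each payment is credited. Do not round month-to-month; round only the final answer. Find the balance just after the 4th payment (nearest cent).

Monthly rate r = 8.4%/12 = 0.7% = 0.007.
Each month: B ← B·(1+r) − €480.00.
Month 1: interest €27.65; balance after payment €3,497.65.
Month 2: interest €24.48; balance after payment €3,042.13.
Month 3: interest €21.29; balance after payment €2,583.43.
Month 4: interest €18.08; balance after payment €2,121.51.

€2,121.51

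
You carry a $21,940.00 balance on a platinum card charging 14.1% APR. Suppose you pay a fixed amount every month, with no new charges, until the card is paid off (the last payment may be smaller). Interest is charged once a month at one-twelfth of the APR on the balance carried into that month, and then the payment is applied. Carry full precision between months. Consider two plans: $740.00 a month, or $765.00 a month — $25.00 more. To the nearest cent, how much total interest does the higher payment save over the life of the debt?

$218.00

Monthly rate r = 14.1%/12 = 1.175% = 0.01175.
At $740.00/mo: n = ⌈−ln(1 − rB₀/P)/ln(1+r)⌉ = 37 payments (last $491.70); total interest = total paid − $21,940.00 = $5,191.70.
At $765.00/mo: 36 payments (last $138.70); total interest $4,973.70.
Interest saved = $5,191.70 − $4,973.70 = $218.00.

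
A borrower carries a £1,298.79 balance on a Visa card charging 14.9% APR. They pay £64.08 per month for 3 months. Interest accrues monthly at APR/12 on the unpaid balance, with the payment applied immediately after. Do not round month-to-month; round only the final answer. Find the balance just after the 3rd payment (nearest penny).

Monthly rate r = 14.9%/12 = 1.24167% = 0.0124167.
Each month: B ← B·(1+r) − £64.08.
Month 1: interest £16.13; balance after payment £1,250.84.
Month 2: interest £15.53; balance after payment £1,202.29.
Month 3: interest £14.93; balance after payment £1,153.14.

£1,153.14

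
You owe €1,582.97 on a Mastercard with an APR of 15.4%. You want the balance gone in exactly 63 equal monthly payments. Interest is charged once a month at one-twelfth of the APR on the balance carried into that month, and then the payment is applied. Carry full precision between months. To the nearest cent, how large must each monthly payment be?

€36.79

Monthly rate r = 15.4%/12 = 1.28333% = 0.0128333.
Level-payment amortization: P = B₀·r / (1 − (1+r)^(−n)) = 1582.97·0.0128333 / (1 − 1.01283^(−63)).
Denominator 1 − (1+r)^(−63) = 0.552176495.
P = 20.3148 / 0.552176495 ≈ 36.79.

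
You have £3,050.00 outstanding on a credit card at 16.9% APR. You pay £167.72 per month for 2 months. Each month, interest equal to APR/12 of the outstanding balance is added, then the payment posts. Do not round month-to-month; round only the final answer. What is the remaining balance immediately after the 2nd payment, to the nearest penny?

£2,798.71

Monthly rate r = 16.9%/12 = 1.40833% = 0.0140833.
Each month: B ← B·(1+r) − £167.72.
Month 1: interest £42.95; balance after payment £2,925.23.
Month 2: interest £41.20; balance after payment £2,798.71.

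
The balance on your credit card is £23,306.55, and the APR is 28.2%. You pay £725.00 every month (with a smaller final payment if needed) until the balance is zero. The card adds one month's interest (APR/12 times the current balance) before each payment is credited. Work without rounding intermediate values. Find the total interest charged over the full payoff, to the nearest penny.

Monthly rate r = 28.2%/12 = 2.35% = 0.0235.
Payoff takes n = ⌈−ln(1 − rB₀/P)/ln(1+r)⌉ = ⌈60.631⌉ = 61 payments; the last is £459.62.
Total paid = 60·£725.00 + £459.62 = £43,959.62.
Total interest = total paid − principal = £43,959.62 − £23,306.55 = £20,653.07.

£20,653.07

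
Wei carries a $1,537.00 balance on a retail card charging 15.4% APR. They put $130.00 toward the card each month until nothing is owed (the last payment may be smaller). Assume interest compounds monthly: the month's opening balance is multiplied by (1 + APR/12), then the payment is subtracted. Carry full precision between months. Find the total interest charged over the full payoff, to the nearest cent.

Monthly rate r = 15.4%/12 = 1.28333% = 0.0128333.
Payoff takes n = ⌈−ln(1 − rB₀/P)/ln(1+r)⌉ = ⌈12.905⌉ = 13 payments; the last is $117.67.
Total paid = 12·$130.00 + $117.67 = $1,677.67.
Total interest = total paid − principal = $1,677.67 − $1,537.00 = $140.67.

$140.67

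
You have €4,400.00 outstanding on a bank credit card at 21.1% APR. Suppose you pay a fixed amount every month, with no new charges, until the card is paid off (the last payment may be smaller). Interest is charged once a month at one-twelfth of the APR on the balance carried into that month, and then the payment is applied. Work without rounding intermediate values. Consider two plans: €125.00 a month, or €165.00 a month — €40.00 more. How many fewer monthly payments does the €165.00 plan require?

19 fewer payments

Monthly rate r = 21.1%/12 = 1.75833% = 0.0175833.
At €125.00/mo: n = ⌈−ln(1 − rB₀/P)/ln(1+r)⌉ = 56 payments (last €44.00); total interest = total paid − €4,400.00 = €2,519.00.
At €165.00/mo: 37 payments (last €50.33); total interest €1,590.33.
Payments saved = 56 − 37 = 19.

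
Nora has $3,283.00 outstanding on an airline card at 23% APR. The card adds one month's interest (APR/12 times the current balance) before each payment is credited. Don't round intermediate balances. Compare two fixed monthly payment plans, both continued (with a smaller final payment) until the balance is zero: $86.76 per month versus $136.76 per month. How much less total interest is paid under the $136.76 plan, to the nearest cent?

Monthly rate r = 23%/12 = 1.91667% = 0.0191667.
At $86.76/mo: n = ⌈−ln(1 − rB₀/P)/ln(1+r)⌉ = 69 payments (last $4.40); total interest = total paid − $3,283.00 = $2,621.08.
At $136.76/mo: 33 payments (last $64.10); total interest $1,157.42.
Interest saved = $2,621.08 − $1,157.42 = $1,463.66.

$1,463.66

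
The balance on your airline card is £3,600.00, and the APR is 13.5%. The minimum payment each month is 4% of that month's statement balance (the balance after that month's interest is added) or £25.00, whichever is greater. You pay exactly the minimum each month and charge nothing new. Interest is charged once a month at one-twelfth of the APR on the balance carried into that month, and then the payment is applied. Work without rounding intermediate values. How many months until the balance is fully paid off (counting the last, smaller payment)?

89 months

Monthly rate r = 13.5%/12 = 1.125% = 0.01125.
While 4% of the post-interest balance exceeds £25.00, each month B ← (B·(1+r))·(1 − 0.04), i.e. B shrinks by the factor (1+r)·0.96 = 0.9708.
This holds for months 1–60. Entering month 61 the balance is £608.26; 4% of the post-interest balance is now below £25.00, so the flat £25.00 minimum applies from here.
From month 61 a fixed £25.00 at rate r clears £608.26 in 29 more payments. Total: 60 + 29 = 89 months.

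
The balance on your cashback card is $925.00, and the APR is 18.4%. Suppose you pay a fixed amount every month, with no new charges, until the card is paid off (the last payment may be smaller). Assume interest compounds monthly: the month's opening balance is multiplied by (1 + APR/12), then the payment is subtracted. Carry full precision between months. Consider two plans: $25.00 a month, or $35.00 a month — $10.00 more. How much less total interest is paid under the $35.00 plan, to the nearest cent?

Monthly rate r = 18.4%/12 = 1.53333% = 0.0153333.
At $25.00/mo: n = ⌈−ln(1 − rB₀/P)/ln(1+r)⌉ = 56 payments (last $1.41); total interest = total paid − $925.00 = $451.41.
At $35.00/mo: 35 payments (last $5.13); total interest $270.13.
Interest saved = $451.41 − $270.13 = $181.28.

$181.28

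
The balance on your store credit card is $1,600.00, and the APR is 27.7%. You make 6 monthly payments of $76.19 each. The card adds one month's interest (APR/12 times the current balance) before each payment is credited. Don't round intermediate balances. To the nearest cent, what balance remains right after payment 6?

Monthly rate r = 27.7%/12 = 2.30833% = 0.0230833.
Each month: B ← B·(1+r) − $76.19.
Month 1: interest $36.93; balance after payment $1,560.74.
Month 2: interest $36.03; balance after payment $1,520.58.
Month 3: interest $35.10; balance after payment $1,479.49.
Month 4: interest $34.15; balance after payment $1,437.45.
Month 5: interest $33.18; balance after payment $1,394.44.
Month 6: interest $32.19; balance after payment $1,350.44.

$1,350.44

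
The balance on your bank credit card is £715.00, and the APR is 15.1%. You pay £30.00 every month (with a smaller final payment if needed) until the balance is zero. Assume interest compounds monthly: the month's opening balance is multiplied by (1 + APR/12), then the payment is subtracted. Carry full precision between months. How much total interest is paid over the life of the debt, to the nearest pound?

£140

Monthly rate r = 15.1%/12 = 1.25833% = 0.0125833.
Payoff takes n = ⌈−ln(1 − rB₀/P)/ln(1+r)⌉ = ⌈28.512⌉ = 29 payments; the last is £15.40.
Total paid = 28·£30.00 + £15.40 = £855.40.
Total interest = total paid − principal = £855.40 − £715.00 = £140.40.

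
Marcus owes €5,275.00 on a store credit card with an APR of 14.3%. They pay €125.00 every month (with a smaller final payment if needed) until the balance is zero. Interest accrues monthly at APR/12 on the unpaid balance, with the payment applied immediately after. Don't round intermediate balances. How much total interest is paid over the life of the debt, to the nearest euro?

€2,100

Monthly rate r = 14.3%/12 = 1.19167% = 0.0119167.
Payoff takes n = ⌈−ln(1 − rB₀/P)/ln(1+r)⌉ = ⌈59.000⌉ = 60 payments; the last is €0.04.
Total paid = 59·€125.00 + €0.04 = €7,375.04.
Total interest = total paid − principal = €7,375.04 − €5,275.00 = €2,100.04.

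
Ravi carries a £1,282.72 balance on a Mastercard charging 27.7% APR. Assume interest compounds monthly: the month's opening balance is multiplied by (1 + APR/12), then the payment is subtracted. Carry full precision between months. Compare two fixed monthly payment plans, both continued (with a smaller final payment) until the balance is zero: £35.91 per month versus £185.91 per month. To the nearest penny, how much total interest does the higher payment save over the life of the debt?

Monthly rate r = 27.7%/12 = 2.30833% = 0.0230833.
At £35.91/mo: n = ⌈−ln(1 − rB₀/P)/ln(1+r)⌉ = 77 payments (last £9.50); total interest = total paid − £1,282.72 = £1,455.94.
At £185.91/mo: 8 payments (last £112.40); total interest £131.05.
Interest saved = £1,455.94 − £131.05 = £1,324.89.

£1,324.89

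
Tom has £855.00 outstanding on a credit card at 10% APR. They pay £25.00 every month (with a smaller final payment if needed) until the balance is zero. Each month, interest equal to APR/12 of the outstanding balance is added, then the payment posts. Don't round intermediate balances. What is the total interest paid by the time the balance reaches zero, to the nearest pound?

£156

Monthly rate r = 10%/12 = 0.833333% = 0.00833333.
Payoff takes n = ⌈−ln(1 − rB₀/P)/ln(1+r)⌉ = ⌈40.424⌉ = 41 payments; the last is £10.63.
Total paid = 40·£25.00 + £10.63 = £1,010.63.
Total interest = total paid − principal = £1,010.63 − £855.00 = £155.63.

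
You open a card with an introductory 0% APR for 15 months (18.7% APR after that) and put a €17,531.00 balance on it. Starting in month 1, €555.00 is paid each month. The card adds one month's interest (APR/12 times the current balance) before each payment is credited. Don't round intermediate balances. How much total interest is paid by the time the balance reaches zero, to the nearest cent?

€1,528.84

Promo months 1–15 at r₀ = 0%/12 = 0; months 16+ at r₁ = 18.7%/12 = 0.0155833.
After month 15 (no interest yet): B = €17,531.00 − 15·€555.00 = €9,206.00.
Then at r₁ with €555.00/mo: n₂ = −ln(1 − r₁·B/P)/ln(1+r₁) ≈ 19.34 → 20 more payments.
Total paid = 34·€555.00 + €189.84 = €19,059.84; interest = €19,059.84 − €17,531.00 = €1,528.84.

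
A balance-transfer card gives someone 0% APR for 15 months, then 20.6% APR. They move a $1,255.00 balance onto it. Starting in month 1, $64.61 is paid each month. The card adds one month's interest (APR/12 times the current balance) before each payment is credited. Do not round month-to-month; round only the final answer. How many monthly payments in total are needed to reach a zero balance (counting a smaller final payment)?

Promo months 1–15 at r₀ = 0%/12 = 0; months 16+ at r₁ = 20.6%/12 = 0.0171667.
After month 15 (no interest yet): B = $1,255.00 − 15·$64.61 = $285.85.
Then at r₁ with $64.61/mo: n₂ = −ln(1 − r₁·B/P)/ln(1+r₁) ≈ 4.64 → 5 more payments.

20 payments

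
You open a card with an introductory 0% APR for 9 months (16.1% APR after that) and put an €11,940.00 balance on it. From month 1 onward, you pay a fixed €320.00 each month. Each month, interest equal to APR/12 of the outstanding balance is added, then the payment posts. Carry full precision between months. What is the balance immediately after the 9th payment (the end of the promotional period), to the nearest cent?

€9,060.00

Promo months 1–9 at r₀ = 0%/12 = 0; months 10+ at r₁ = 16.1%/12 = 0.0134167.
After month 9 (no interest yet): B = €11,940.00 − 9·€320.00 = €9,060.00.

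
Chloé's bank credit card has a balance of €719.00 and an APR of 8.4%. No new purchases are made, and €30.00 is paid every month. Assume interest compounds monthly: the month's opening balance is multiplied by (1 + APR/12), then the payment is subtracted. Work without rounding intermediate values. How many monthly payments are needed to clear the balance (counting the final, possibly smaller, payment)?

27 months

Monthly rate r = 8.4%/12 = 0.7% = 0.007.
Recurrence: B ← B·(1+r) − €30.00.
Month 1: interest €5.03; balance after payment €694.03.
Month 2: interest €4.86; balance after payment €668.89.
Closed form: n = −ln(1 − rB₀/P)/ln(1+r) = −ln(0.83223)/ln(1.007) ≈ 26.326, so the balance reaches zero during payment 27.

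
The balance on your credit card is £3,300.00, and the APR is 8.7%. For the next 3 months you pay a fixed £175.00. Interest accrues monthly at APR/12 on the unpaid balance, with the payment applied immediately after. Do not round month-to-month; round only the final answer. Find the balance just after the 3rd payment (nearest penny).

Monthly rate r = 8.7%/12 = 0.725% = 0.00725.
Each month: B ← B·(1+r) − £175.00.
Month 1: interest £23.92; balance after payment £3,148.93.
Month 2: interest £22.83; balance after payment £2,996.75.
Month 3: interest £21.73; balance after payment £2,843.48.

£2,843.48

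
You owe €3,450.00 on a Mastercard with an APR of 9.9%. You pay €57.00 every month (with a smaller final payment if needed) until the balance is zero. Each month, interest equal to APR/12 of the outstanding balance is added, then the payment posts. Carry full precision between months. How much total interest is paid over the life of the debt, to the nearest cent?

Monthly rate r = 9.9%/12 = 0.825% = 0.00825.
Payoff takes n = ⌈−ln(1 − rB₀/P)/ln(1+r)⌉ = ⌈84.204⌉ = 85 payments; the last is €11.66.
Total paid = 84·€57.00 + €11.66 = €4,799.66.
Total interest = total paid − principal = €4,799.66 − €3,450.00 = €1,349.66.

€1,349.66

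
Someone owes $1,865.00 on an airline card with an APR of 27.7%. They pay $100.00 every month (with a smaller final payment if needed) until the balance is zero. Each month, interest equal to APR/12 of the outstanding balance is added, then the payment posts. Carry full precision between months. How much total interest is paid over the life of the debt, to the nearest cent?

Monthly rate r = 27.7%/12 = 2.30833% = 0.0230833.
Payoff takes n = ⌈−ln(1 − rB₀/P)/ln(1+r)⌉ = ⌈24.670⌉ = 25 payments; the last is $67.30.
Total paid = 24·$100.00 + $67.30 = $2,467.30.
Total interest = total paid − principal = $2,467.30 − $1,865.00 = $602.30.

$602.30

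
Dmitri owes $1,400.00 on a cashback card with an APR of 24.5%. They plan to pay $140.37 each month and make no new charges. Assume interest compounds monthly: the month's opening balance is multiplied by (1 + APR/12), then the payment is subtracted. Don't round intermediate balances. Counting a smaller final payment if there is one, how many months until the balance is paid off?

Monthly rate r = 24.5%/12 = 2.04167% = 0.0204167.
Recurrence: B ← B·(1+r) − $140.37.
Month 1: interest $28.58; balance after payment $1,288.21.
Month 2: interest $26.30; balance after payment $1,174.14.
Closed form: n = −ln(1 − rB₀/P)/ln(1+r) = −ln(0.79637)/ln(1.02042) ≈ 11.266, so the balance reaches zero during payment 12.

12 months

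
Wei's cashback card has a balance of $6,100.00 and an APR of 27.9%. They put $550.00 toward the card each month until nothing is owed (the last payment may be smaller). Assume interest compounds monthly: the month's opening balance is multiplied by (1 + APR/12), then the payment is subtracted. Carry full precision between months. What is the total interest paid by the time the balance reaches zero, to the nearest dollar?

Monthly rate r = 27.9%/12 = 2.325% = 0.02325.
Payoff takes n = ⌈−ln(1 − rB₀/P)/ln(1+r)⌉ = ⌈12.975⌉ = 13 payments; the last is $536.57.
Total paid = 12·$550.00 + $536.57 = $7,136.57.
Total interest = total paid − principal = $7,136.57 − $6,100.00 = $1,036.57.

$1,037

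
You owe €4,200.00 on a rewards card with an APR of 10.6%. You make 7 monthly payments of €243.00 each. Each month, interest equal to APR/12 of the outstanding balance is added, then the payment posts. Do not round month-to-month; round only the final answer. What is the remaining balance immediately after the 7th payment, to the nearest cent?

Monthly rate r = 10.6%/12 = 0.883333% = 0.00883333.
Each month: B ← B·(1+r) − €243.00.
Month 1: interest €37.10; balance after payment €3,994.10.
Month 2: interest €35.28; balance after payment €3,786.38.
Month 3: interest €33.45; balance after payment €3,576.83.
Month 4: interest €31.60; balance after payment €3,365.42.
Month 5: interest €29.73; balance after payment €3,152.15.
Month 6: interest €27.84; balance after payment €2,936.99.
Month 7: interest €25.94; balance after payment €2,719.94.

€2,719.94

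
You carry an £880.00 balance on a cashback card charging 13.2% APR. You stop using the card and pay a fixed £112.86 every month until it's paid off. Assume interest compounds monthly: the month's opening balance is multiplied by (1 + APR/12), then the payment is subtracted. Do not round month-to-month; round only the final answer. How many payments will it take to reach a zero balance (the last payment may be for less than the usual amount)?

Monthly rate r = 13.2%/12 = 1.1% = 0.011.
Recurrence: B ← B·(1+r) − £112.86.
Month 1: interest £9.68; balance after payment £776.82.
Month 2: interest £8.55; balance after payment £672.51.
Closed form: n = −ln(1 − rB₀/P)/ln(1+r) = −ln(0.91423)/ln(1.011) ≈ 8.197, so the balance reaches zero during payment 9.

9 payments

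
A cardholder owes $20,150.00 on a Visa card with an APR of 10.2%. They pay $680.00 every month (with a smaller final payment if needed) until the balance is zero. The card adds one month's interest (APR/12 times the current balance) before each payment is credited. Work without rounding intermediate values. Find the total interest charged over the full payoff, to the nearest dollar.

$3,164

Monthly rate r = 10.2%/12 = 0.85% = 0.0085.
Payoff takes n = ⌈−ln(1 − rB₀/P)/ln(1+r)⌉ = ⌈34.284⌉ = 35 payments; the last is $193.93.
Total paid = 34·$680.00 + $193.93 = $23,313.93.
Total interest = total paid − principal = $23,313.93 − $20,150.00 = $3,163.93.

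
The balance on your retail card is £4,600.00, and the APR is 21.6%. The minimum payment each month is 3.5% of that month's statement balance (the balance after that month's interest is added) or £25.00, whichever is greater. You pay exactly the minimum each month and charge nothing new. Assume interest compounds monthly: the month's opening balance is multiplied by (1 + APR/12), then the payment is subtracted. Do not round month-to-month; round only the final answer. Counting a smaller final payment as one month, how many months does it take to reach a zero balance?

Monthly rate r = 21.6%/12 = 1.8% = 0.018.
While 3.5% of the post-interest balance exceeds £25.00, each month B ← (B·(1+r))·(1 − 0.035), i.e. B shrinks by the factor (1+r)·0.965 = 0.98237.
This holds for months 1–106. Entering month 107 the balance is £698.10; 3.5% of the post-interest balance is now below £25.00, so the flat £25.00 minimum applies from here.
From month 107 a fixed £25.00 at rate r clears £698.10 in 40 more payments. Total: 106 + 40 = 146 months.

146 months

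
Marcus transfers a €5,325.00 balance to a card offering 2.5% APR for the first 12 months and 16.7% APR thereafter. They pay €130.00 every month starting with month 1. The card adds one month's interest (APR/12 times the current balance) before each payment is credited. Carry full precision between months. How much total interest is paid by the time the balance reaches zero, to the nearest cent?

€1,286.80

Promo months 1–12 at r₀ = 2.5%/12 = 0.00208333; months 13+ at r₁ = 16.7%/12 = 0.0139167.
After month 12: iterate B ← B·(1+r₀) − €130.00 for 12 months → €3,881.66.
Then at r₁ with €130.00/mo: n₂ = −ln(1 − r₁·B/P)/ln(1+r₁) ≈ 38.86 → 39 more payments.
Total paid = 50·€130.00 + €111.80 = €6,611.80; interest = €6,611.80 − €5,325.00 = €1,286.80.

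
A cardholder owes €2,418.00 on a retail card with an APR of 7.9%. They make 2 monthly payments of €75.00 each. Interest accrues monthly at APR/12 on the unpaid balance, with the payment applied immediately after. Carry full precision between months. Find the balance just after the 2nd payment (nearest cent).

€2,299.45

Monthly rate r = 7.9%/12 = 0.658333% = 0.00658333.
Each month: B ← B·(1+r) − €75.00.
Month 1: interest €15.92; balance after payment €2,358.92.
Month 2: interest €15.53; balance after payment €2,299.45.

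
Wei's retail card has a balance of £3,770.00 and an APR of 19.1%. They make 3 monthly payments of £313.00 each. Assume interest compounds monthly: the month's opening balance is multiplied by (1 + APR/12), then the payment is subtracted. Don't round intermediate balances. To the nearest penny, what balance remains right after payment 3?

Monthly rate r = 19.1%/12 = 1.59167% = 0.0159167.
Each month: B ← B·(1+r) − £313.00.
Month 1: interest £60.01; balance after payment £3,517.01.
Month 2: interest £55.98; balance after payment £3,259.98.
Month 3: interest £51.89; balance after payment £2,998.87.

£2,998.87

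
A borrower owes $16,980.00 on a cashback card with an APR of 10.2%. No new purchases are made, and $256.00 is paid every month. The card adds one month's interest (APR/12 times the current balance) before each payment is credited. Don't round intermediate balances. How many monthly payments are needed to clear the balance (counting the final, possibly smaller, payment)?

Monthly rate r = 10.2%/12 = 0.85% = 0.0085.
Recurrence: B ← B·(1+r) − $256.00.
Month 1: interest $144.33; balance after payment $16,868.33.
Month 2: interest $143.38; balance after payment $16,755.71.
Closed form: n = −ln(1 − rB₀/P)/ln(1+r) = −ln(0.43621)/ln(1.0085) ≈ 98.018, so the balance reaches zero during payment 99.

99 months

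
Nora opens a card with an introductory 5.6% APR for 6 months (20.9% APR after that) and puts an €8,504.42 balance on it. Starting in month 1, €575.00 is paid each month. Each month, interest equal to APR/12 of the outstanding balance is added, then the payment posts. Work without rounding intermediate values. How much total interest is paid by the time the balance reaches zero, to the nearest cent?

Promo months 1–6 at r₀ = 5.6%/12 = 0.00466667; months 7+ at r₁ = 20.9%/12 = 0.0174167.
After month 6: iterate B ← B·(1+r₀) − €575.00 for 6 months → €5,254.84.
Then at r₁ with €575.00/mo: n₂ = −ln(1 − r₁·B/P)/ln(1+r₁) ≈ 10.04 → 11 more payments.
Total paid = 16·€575.00 + €23.38 = €9,223.38; interest = €9,223.38 − €8,504.42 = €718.96.

€718.96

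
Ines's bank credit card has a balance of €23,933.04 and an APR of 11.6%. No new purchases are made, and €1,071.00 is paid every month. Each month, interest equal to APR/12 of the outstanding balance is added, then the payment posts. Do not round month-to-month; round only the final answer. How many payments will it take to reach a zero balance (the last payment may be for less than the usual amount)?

26 payments

Monthly rate r = 11.6%/12 = 0.966667% = 0.00966667.
Recurrence: B ← B·(1+r) − €1,071.00.
Month 1: interest €231.35; balance after payment €23,093.39.
Month 2: interest €223.24; balance after payment €22,245.63.
Closed form: n = −ln(1 − rB₀/P)/ln(1+r) = −ln(0.78398)/ln(1.00967) ≈ 25.297, so the balance reaches zero during payment 26.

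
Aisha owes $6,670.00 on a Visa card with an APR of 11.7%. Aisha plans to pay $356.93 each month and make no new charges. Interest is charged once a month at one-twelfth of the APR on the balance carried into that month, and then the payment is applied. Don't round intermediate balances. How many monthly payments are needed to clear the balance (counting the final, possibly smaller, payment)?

21 months

Monthly rate r = 11.7%/12 = 0.975% = 0.00975.
Recurrence: B ← B·(1+r) − $356.93.
Month 1: interest $65.03; balance after payment $6,378.10.
Month 2: interest $62.19; balance after payment $6,083.36.
Closed form: n = −ln(1 − rB₀/P)/ln(1+r) = −ln(0.8178)/ln(1.00975) ≈ 20.730, so the balance reaches zero during payment 21.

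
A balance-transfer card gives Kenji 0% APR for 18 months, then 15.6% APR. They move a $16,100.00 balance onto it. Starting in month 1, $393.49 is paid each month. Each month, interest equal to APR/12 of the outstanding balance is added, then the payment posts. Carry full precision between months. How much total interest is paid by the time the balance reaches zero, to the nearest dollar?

$1,758

Promo months 1–18 at r₀ = 0%/12 = 0; months 19+ at r₁ = 15.6%/12 = 0.013.
After month 18 (no interest yet): B = $16,100.00 − 18·$393.49 = $9,017.18.
Then at r₁ with $393.49/mo: n₂ = −ln(1 − r₁·B/P)/ln(1+r₁) ≈ 27.38 → 28 more payments.
Total paid = 45·$393.49 + $151.43 = $17,858.48; interest = $17,858.48 − $16,100.00 = $1,758.48.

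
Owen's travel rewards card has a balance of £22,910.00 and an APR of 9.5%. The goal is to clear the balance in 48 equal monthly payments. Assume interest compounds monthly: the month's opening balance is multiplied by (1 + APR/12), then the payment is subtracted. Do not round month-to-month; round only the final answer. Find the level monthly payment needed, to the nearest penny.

Monthly rate r = 9.5%/12 = 0.791667% = 0.00791667.
Level-payment amortization: P = B₀·r / (1 − (1+r)^(−n)) = 22910.00·0.00791667 / (1 − 1.00792^(−48)).
Denominator 1 − (1+r)^(−48) = 0.31511458.
P = 181.371 / 0.31511458 ≈ 575.57.

£575.57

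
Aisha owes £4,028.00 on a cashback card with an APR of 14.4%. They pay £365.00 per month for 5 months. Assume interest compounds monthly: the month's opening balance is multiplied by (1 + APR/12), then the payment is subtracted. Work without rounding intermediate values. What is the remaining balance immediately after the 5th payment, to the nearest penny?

£2,406.22

Monthly rate r = 14.4%/12 = 1.2% = 0.012.
Each month: B ← B·(1+r) − £365.00.
Month 1: interest £48.34; balance after payment £3,711.34.
Month 2: interest £44.54; balance after payment £3,390.87.
Month 3: interest £40.69; balance after payment £3,066.56.
Month 4: interest £36.80; balance after payment £2,738.36.
Month 5: interest £32.86; balance after payment £2,406.22.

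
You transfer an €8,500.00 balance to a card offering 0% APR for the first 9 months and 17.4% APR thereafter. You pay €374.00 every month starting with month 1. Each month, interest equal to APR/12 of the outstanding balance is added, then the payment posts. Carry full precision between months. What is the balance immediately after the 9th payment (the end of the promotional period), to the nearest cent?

Promo months 1–9 at r₀ = 0%/12 = 0; months 10+ at r₁ = 17.4%/12 = 0.0145.
After month 9 (no interest yet): B = €8,500.00 − 9·€374.00 = €5,134.00.

€5,134.00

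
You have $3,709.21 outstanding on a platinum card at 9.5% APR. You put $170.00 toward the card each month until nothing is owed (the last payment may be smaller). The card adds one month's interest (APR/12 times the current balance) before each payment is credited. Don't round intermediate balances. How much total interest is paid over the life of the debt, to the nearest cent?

Monthly rate r = 9.5%/12 = 0.791667% = 0.00791667.
Payoff takes n = ⌈−ln(1 − rB₀/P)/ln(1+r)⌉ = ⌈24.048⌉ = 25 payments; the last is $8.13.
Total paid = 24·$170.00 + $8.13 = $4,088.13.
Total interest = total paid − principal = $4,088.13 − $3,709.21 = $378.92.

$378.92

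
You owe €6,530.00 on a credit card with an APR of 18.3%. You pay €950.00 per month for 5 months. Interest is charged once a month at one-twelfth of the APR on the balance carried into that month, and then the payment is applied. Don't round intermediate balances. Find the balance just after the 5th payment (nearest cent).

€2,146.23

Monthly rate r = 18.3%/12 = 1.525% = 0.01525.
Each month: B ← B·(1+r) − €950.00.
Month 1: interest €99.58; balance after payment €5,679.58.
Month 2: interest €86.61; balance after payment €4,816.20.
Month 3: interest €73.45; balance after payment €3,939.64.
Month 4: interest €60.08; balance after payment €3,049.72.
Month 5: interest €46.51; balance after payment €2,146.23.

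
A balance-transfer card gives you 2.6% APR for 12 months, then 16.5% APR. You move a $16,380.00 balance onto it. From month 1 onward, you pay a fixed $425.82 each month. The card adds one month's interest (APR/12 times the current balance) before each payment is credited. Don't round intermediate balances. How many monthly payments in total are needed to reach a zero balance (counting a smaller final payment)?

Promo months 1–12 at r₀ = 2.6%/12 = 0.00216667; months 13+ at r₁ = 16.5%/12 = 0.01375.
After month 12: iterate B ← B·(1+r₀) − $425.82 for 12 months → $11,639.82.
Then at r₁ with $425.82/mo: n₂ = −ln(1 − r₁·B/P)/ln(1+r₁) ≈ 34.52 → 35 more payments.

47 months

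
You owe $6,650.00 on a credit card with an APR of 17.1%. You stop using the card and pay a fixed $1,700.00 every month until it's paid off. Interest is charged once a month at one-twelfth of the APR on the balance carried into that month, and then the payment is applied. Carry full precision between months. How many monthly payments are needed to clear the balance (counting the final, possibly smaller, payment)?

Monthly rate r = 17.1%/12 = 1.425% = 0.01425.
Recurrence: B ← B·(1+r) − $1,700.00.
Month 1: interest $94.76; balance after payment $5,044.76.
Month 2: interest $71.89; balance after payment $3,416.65.
Month 3: interest $48.69; balance after payment $1,765.34.
Month 4: interest $25.16; balance after payment $90.49.
Month 5: interest $1.29; balance after payment $0.00.

5 payments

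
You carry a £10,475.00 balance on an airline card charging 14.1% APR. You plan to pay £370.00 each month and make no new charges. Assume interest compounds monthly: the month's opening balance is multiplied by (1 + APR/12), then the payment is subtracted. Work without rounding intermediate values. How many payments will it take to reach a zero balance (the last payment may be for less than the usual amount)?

Monthly rate r = 14.1%/12 = 1.175% = 0.01175.
Recurrence: B ← B·(1+r) − £370.00.
Month 1: interest £123.08; balance after payment £10,228.08.
Month 2: interest £120.18; balance after payment £9,978.26.
Closed form: n = −ln(1 − rB₀/P)/ln(1+r) = −ln(0.66735)/ln(1.01175) ≈ 34.623, so the balance reaches zero during payment 35.

35 payments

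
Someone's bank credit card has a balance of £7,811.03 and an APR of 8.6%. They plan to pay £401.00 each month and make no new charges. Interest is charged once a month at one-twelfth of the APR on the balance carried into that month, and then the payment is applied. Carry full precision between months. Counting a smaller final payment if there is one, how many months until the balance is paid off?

22 payments

Monthly rate r = 8.6%/12 = 0.716667% = 0.00716667.
Recurrence: B ← B·(1+r) − £401.00.
Month 1: interest £55.98; balance after payment £7,466.01.
Month 2: interest £53.51; balance after payment £7,118.52.
Closed form: n = −ln(1 − rB₀/P)/ln(1+r) = −ln(0.8604)/ln(1.00717) ≈ 21.055, so the balance reaches zero during payment 22.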